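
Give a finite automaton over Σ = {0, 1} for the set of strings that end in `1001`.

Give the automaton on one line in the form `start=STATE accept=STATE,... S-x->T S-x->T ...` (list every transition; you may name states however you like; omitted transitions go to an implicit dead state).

start=q0 accept=q4 q0-0->q0 q0-1->q1 q1-0->q2 q1-1->q1 q2-0->q3 q2-1->q1 q3-0->q0 q3-1->q4 q4-0->q2 q4-1->q1

Let each state record the length of the longest suffix of the input read so far that is also a prefix of `1001`. q1 means the last symbol is `1`; q2 means the last 2 symbols are `10`; q3 means the last 3 symbols are `100`; q4 means the last 4 symbols are `1001`. Accept only at q4, where the string currently ends in `1001`.
With 5 states:
        0   1  
>  q0   q0  q1 
   q1   q2  q1 
   q2   q3  q1 
   q3   q0  q4 
 * q4   q2  q1 
(> = start, * = accepting)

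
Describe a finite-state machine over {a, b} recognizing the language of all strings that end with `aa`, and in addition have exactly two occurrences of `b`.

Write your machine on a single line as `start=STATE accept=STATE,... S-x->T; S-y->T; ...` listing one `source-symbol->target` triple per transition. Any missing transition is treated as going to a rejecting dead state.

start=q0; accept=q5; q0-a->q0; q0-b->q1; q1-a->q1; q1-b->q2; q2-a->q3; q2-b->q4; q3-a->q5; q3-b->q4; q4-a->q4; q4-b->q4; q5-a->q5; q5-b->q4

Run two small machines in parallel and take their product. One (3 states) tracks how much of the suffix `aa` has currently been matched; the other (4 states) tracks the count of `b`s, saturating at 3. Each combined state is a pair, one component from each; accept when both components accept. After merging equivalent states the machine shrinks.
A 6-state machine:
        a   b  
>  q0   q0  q1 
   q1   q1  q2 
   q2   q3  q4 
   q3   q5  q4 
   q4   q4  q4 
 * q5   q5  q4 
(> = start, * = accepting)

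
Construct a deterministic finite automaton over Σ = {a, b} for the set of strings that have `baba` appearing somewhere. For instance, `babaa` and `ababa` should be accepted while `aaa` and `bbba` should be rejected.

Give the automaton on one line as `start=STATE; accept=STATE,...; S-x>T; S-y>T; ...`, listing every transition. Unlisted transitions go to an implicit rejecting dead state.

start=s0; accept=s4; s0-a>s0; s0-b>s1; s1-a>s2; s1-b>s1; s2-a>s0; s2-b>s3; s3-a>s4; s3-b>s1; s4-a>s4; s4-b>s4

Track how much of `baba` has been matched so far: state s0 is no progress, s4 is the absorbing accept state reached once `baba` has occurred. Intermediate states record partial matches; on a mismatch, fall back to the longest reusable overlap.
With 5 states:
        a   b  
>  s0   s0  s1 
   s1   s2  s1 
   s2   s0  s3 
   s3   s4  s1 
 * s4   s4  s4 
(> = start, * = accepting)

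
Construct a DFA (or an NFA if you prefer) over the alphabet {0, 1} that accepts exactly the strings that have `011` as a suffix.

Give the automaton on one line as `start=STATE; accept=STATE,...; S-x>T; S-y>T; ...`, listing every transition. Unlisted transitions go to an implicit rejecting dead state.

start=q0; accept=q3; q0-0>q1; q0-1>q0; q1-0>q1; q1-1>q2; q2-0>q1; q2-1>q3; q3-0>q1; q3-1>q0

Let each state record the length of the longest suffix of the input read so far that is also a prefix of `011`. q1 means the last symbol is `0`; q2 means the last 2 symbols are `01`; q3 means the last 3 symbols are `011`. Accept only at q3, where the string currently ends in `011`.
With 4 states:
        0   1  
>  q0   q1  q0 
   q1   q1  q2 
   q2   q1  q3 
 * q3   q1  q0 
(> = start, * = accepting)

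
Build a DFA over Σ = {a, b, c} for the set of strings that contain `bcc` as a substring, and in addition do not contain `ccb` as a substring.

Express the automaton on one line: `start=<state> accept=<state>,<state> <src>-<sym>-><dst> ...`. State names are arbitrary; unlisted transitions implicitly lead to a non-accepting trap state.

Run two small machines in parallel and take their product. The first has 4 states tracking whether and how much of `bcc` has been seen; the second has 4 states tracking partial matches of the forbidden pattern `ccb`. A product state is a pair (one from each), accepting exactly when both do. Equivalent product states are then merged.
        a   b   c  
>  s0   s0  s1  s2 
   s1   s0  s1  s3 
   s2   s0  s1  s4 
   s3   s0  s1  s5 
   s4   s0  s6  s4 
 * s5   s7  s6  s5 
   s6   s6  s6  s6 
 * s7   s7  s7  s8 
 * s8   s7  s7  s5 
(> = start, * = accepting)

start=s0 accept=s5,s7,s8 s0-a->s0 s0-b->s1 s0-c->s2 s1-a->s0 s1-b->s1 s1-c->s3 s2-a->s0 s2-b->s1 s2-c->s4 s3-a->s0 s3-b->s1 s3-c->s5 s4-a->s0 s4-b->s6 s4-c->s4 s5-a->s7 s5-b->s6 s5-c->s5 s6-a->s6 s6-b->s6 s6-c->s6 s7-a->s7 s7-b->s7 s7-c->s8 s8-a->s7 s8-b->s7 s8-c->s5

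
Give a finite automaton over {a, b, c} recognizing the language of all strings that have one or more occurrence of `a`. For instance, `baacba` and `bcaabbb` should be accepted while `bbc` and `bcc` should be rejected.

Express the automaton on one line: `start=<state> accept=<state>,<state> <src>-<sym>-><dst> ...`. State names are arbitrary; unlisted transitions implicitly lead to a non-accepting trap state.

Only the number of `a`s matters, and only up to 2. Make a chain s0 → s1 → s2 advanced by each `a` (with s2 absorbing); every other symbol self-loops. The accepting set is {s1, s2}.
A 3-state machine:
        a   b   c  
>  s0   s1  s0  s0 
 * s1   s2  s1  s1 
 * s2   s2  s2  s2 
(> = start, * = accepting)

start=s0 accept=s1,s2 s0-a->s1 s0-b->s0 s0-c->s0 s1-a->s2 s1-b->s1 s1-c->s1 s2-a->s2 s2-b->s2 s2-c->s2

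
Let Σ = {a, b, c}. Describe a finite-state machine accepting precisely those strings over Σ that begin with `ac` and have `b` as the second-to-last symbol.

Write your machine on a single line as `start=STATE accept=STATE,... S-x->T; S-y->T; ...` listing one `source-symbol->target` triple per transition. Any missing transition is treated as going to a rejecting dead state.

Handle the two conditions separately and then intersect. The first has 4 states tracking whether the input so far still matches the prefix `ac`; the second has 13 states tracking the last 2 symbols read. A product state is a pair (one from each), accepting exactly when both do. After merging equivalent states the machine shrinks.
With 7 states:
        a   b   c  
>  q0   q1  q2  q2 
   q1   q2  q2  q3 
   q2   q2  q2  q2 
   q3   q3  q4  q3 
   q4   q5  q6  q5 
 * q5   q3  q4  q3 
 * q6   q5  q6  q5 
(> = start, * = accepting)

start=q0; accept=q5,q6; q0-a->q1; q0-b->q2; q0-c->q2; q1-a->q2; q1-b->q2; q1-c->q3; q2-a->q2; q2-b->q2; q2-c->q2; q3-a->q3; q3-b->q4; q3-c->q3; q4-a->q5; q4-b->q6; q4-c->q5; q5-a->q3; q5-b->q4; q5-c->q3; q6-a->q5; q6-b->q6; q6-c->q5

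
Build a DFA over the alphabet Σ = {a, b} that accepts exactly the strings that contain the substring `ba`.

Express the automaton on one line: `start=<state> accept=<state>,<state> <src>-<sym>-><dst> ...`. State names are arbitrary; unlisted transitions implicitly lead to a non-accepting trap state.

States q0..q1 record the length of the longest prefix of `ba` that matches the current input suffix. Reaching q2 means `ba` has been seen, and we stay there forever. Accept from q2.
        a   b  
>  q0   q0  q1 
   q1   q2  q1 
 * q2   q2  q2 
(> = start, * = accepting)

start=q0 accept=q2 q0-a->q0 q0-b->q1 q1-a->q2 q1-b->q1 q2-a->q2 q2-b->q2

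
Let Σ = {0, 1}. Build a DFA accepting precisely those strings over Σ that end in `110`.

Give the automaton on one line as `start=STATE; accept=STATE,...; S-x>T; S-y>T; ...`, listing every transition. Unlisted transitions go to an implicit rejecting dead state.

start=A; accept=D; A-0>A; A-1>B; B-0>A; B-1>C; C-0>D; C-1>C; D-0>A; D-1>B

Let each state record the length of the longest suffix of the input read so far that is also a prefix of `110`. B means the last symbol is `1`; C means the last 2 symbols are `11`; D means the last 3 symbols are `110`. Accept only at D, where the string currently ends in `110`.
With 4 states:
       0  1 
>  A   A  B 
   B   A  C 
   C   D  C 
 * D   A  B 
(> = start, * = accepting)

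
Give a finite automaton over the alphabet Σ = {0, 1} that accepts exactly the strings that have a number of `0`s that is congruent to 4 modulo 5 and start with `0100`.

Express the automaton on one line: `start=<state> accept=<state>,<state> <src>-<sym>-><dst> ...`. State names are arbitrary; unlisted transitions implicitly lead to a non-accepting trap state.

start=A accept=G A-0->B A-1->C B-0->C B-1->D C-0->C C-1->C D-0->E D-1->C E-0->F E-1->C F-0->G F-1->F G-0->H G-1->G H-0->I H-1->H I-0->J I-1->I J-0->F J-1->J

Build one automaton per condition and run them in lockstep. One (5 states) tracks the count of `0`s modulo 5; the other (6 states) tracks whether the input so far still matches the prefix `0100`. Each combined state is a pair, one component from each; accept when both components accept. After merging equivalent states the machine shrinks.
With 10 states:
       0  1 
>  A   B  C 
   B   C  D 
   C   C  C 
   D   E  C 
   E   F  C 
   F   G  F 
 * G   H  G 
   H   I  H 
   I   J  I 
   J   F  J 
(> = start, * = accepting)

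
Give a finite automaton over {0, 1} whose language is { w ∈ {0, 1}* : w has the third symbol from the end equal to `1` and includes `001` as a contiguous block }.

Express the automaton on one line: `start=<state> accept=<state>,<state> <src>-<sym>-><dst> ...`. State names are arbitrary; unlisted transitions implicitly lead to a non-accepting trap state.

Handle the two conditions separately and then intersect. One (15 states) tracks the last 3 symbols read; the other (4 states) tracks whether and how much of `001` has been seen. Each combined state is a pair, one component from each; accept when both components accept. After merging equivalent states the machine shrinks.
        0   1  
>  q0   q1  q0 
   q1   q2  q0 
   q2   q2  q3 
   q3   q4  q5 
   q4   q6  q7 
   q5   q8  q9 
 * q6   q2  q3 
 * q7   q4  q5 
 * q8   q6  q7 
 * q9   q8  q9 
(> = start, * = accepting)

start=q0 accept=q6,q7,q8,q9 q0-0->q1 q0-1->q0 q1-0->q2 q1-1->q0 q2-0->q2 q2-1->q3 q3-0->q4 q3-1->q5 q4-0->q6 q4-1->q7 q5-0->q8 q5-1->q9 q6-0->q2 q6-1->q3 q7-0->q4 q7-1->q5 q8-0->q6 q8-1->q7 q9-0->q8 q9-1->q9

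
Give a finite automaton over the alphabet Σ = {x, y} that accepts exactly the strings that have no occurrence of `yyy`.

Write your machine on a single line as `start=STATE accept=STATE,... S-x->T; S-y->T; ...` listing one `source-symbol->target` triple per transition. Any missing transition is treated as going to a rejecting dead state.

start=s0; accept=s0,s1,s2; s0-x->s0; s0-y->s1; s1-x->s0; s1-y->s2; s2-x->s0; s2-y->s3; s3-x->s3; s3-y->s3

This is the complement of 'contains `yyy`'. Use the same substring-matching states — s0 through s3 holding how much of `yyy` has just been matched — but flip the accepting set: everything except the trap s3 accepts.
With 4 states:
        x   y  
>* s0   s0  s1 
 * s1   s0  s2 
 * s2   s0  s3 
   s3   s3  s3 
(> = start, * = accepting)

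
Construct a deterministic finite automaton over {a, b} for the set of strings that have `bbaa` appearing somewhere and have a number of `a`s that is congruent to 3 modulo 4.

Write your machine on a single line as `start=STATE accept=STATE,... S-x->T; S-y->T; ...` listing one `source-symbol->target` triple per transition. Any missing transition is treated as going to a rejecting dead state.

Handle the two conditions separately and then intersect. One (5 states) tracks whether and how much of `bbaa` has been seen; the other (4 states) tracks the count of `a`s modulo 4. Each combined state is a pair, one component from each; accept when both components accept.
A 20-state machine:
          a    b  
>  s0     s1   s2 
   s1     s3   s4 
   s2     s1   s5 
   s3     s6   s7 
   s4     s3   s8 
   s5     s9   s5 
   s6     s0  s10 
   s7     s6  s11 
   s8    s12   s8 
   s9    s13   s4 
   s10    s0  s14 
   s11   s15  s11 
   s12   s16   s7 
   s13   s16  s13 
   s14   s17  s14 
   s15   s18  s10 
 * s16   s18  s16 
   s17   s19   s2 
   s18   s19  s18 
   s19   s13  s19 
(> = start, * = accepting)

start=s0; accept=s16; s0-a->s1; s0-b->s2; s1-a->s3; s1-b->s4; s2-a->s1; s2-b->s5; s3-a->s6; s3-b->s7; s4-a->s3; s4-b->s8; s5-a->s9; s5-b->s5; s6-a->s0; s6-b->s10; s7-a->s6; s7-b->s11; s8-a->s12; s8-b->s8; s9-a->s13; s9-b->s4; s10-a->s0; s10-b->s14; s11-a->s15; s11-b->s11; s12-a->s16; s12-b->s7; s13-a->s16; s13-b->s13; s14-a->s17; s14-b->s14; s15-a->s18; s15-b->s10; s16-a->s18; s16-b->s16; s17-a->s19; s17-b->s2; s18-a->s19; s18-b->s18; s19-a->s13; s19-b->s19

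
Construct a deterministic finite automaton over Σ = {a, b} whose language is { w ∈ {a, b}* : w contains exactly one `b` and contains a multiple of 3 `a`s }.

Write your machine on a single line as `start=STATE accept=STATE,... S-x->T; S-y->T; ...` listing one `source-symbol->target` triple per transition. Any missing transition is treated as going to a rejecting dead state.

start=s0; accept=s2; s0-a->s1; s0-b->s2; s1-a->s3; s1-b->s4; s2-a->s4; s2-b->s5; s3-a->s0; s3-b->s6; s4-a->s6; s4-b->s7; s5-a->s7; s5-b->s5; s6-a->s2; s6-b->s8; s7-a->s8; s7-b->s7; s8-a->s5; s8-b->s8

Build one automaton per condition and run them in lockstep. The first has 3 states tracking the count of `b`s, saturating at 2; the second has 3 states tracking the count of `a`s modulo 3. A product state is a pair (one from each), accepting exactly when both do.
9 states suffice.
        a   b  
>  s0   s1  s2 
   s1   s3  s4 
 * s2   s4  s5 
   s3   s0  s6 
   s4   s6  s7 
   s5   s7  s5 
   s6   s2  s8 
   s7   s8  s7 
   s8   s5  s8 
(> = start, * = accepting)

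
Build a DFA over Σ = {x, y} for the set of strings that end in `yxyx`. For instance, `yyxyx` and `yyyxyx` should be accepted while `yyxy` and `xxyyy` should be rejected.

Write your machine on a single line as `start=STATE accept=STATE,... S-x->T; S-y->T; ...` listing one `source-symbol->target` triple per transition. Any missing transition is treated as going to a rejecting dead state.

start=q0; accept=q4; q0-x->q0; q0-y->q1; q1-x->q2; q1-y->q1; q2-x->q0; q2-y->q3; q3-x->q4; q3-y->q1; q4-x->q0; q4-y->q3

Let each state record the length of the longest suffix of the input read so far that is also a prefix of `yxyx`. q1 means the last symbol is `y`; q2 means the last 2 symbols are `yx`; q3 means the last 3 symbols are `yxy`; q4 means the last 4 symbols are `yxyx`. Accept only at q4, where the string currently ends in `yxyx`.
A 5-state machine:
        x   y  
>  q0   q0  q1 
   q1   q2  q1 
   q2   q0  q3 
   q3   q4  q1 
 * q4   q0  q3 
(> = start, * = accepting)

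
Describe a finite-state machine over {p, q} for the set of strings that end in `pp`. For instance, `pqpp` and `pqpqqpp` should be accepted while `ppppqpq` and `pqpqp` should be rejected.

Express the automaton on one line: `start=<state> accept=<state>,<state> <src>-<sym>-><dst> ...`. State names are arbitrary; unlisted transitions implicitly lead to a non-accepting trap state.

Let each state record the length of the longest suffix of the input read so far that is also a prefix of `pp`. B means the last symbol is `p`; C means the last 2 symbols are `pp`. Accept only at C, where the string currently ends in `pp`.
With 3 states:
       p  q 
>  A   B  A 
   B   C  A 
 * C   C  A 
(> = start, * = accepting)

start=A accept=C A-p->B A-q->A B-p->C B-q->A C-p->C C-q->A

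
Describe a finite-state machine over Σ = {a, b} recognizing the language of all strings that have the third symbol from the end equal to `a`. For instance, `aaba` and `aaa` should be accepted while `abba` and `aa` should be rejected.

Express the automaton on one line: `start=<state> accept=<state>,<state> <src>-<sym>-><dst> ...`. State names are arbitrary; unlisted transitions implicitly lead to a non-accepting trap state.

A DFA must remember the last 3 symbols (since which symbol is third-to-last isn't known until the input ends). Use one state per possible window of the last ≤3 symbols; accept from those whose window starts with `a`.
15 states suffice.
          a    b  
>  q0     q1   q2 
   q1     q3   q4 
   q2     q5   q6 
   q3     q7   q8 
   q4     q9  q10 
   q5    q11  q12 
   q6    q13  q14 
 * q7     q7   q8 
 * q8     q9  q10 
 * q9    q11  q12 
 * q10   q13  q14 
   q11    q7   q8 
   q12    q9  q10 
   q13   q11  q12 
   q14   q13  q14 
(> = start, * = accepting)

start=q0 accept=q7,q8,q9,q10 q0-a->q1 q0-b->q2 q1-a->q3 q1-b->q4 q2-a->q5 q2-b->q6 q3-a->q7 q3-b->q8 q4-a->q9 q4-b->q10 q5-a->q11 q5-b->q12 q6-a->q13 q6-b->q14 q7-a->q7 q7-b->q8 q8-a->q9 q8-b->q10 q9-a->q11 q9-b->q12 q10-a->q13 q10-b->q14 q11-a->q7 q11-b->q8 q12-a->q9 q12-b->q10 q13-a->q11 q13-b->q12 q14-a->q13 q14-b->q14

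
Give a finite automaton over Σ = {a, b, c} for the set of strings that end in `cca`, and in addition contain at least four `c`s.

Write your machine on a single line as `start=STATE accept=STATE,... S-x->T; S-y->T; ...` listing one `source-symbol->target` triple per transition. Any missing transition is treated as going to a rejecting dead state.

Handle the two conditions separately and then intersect. One (4 states) tracks how much of the suffix `cca` has currently been matched; the other (6 states) tracks the count of `c`s, saturating at 5. Each combined state is a pair, one component from each; accept when both components accept. After merging equivalent states the machine shrinks.
With 6 states:
        a   b   c  
>  q0   q0  q0  q1 
   q1   q1  q1  q2 
   q2   q2  q2  q3 
   q3   q2  q2  q4 
   q4   q5  q2  q4 
 * q5   q2  q2  q3 
(> = start, * = accepting)

start=q0; accept=q5; q0-a->q0; q0-b->q0; q0-c->q1; q1-a->q1; q1-b->q1; q1-c->q2; q2-a->q2; q2-b->q2; q2-c->q3; q3-a->q2; q3-b->q2; q3-c->q4; q4-a->q5; q4-b->q2; q4-c->q4; q5-a->q2; q5-b->q2; q5-c->q3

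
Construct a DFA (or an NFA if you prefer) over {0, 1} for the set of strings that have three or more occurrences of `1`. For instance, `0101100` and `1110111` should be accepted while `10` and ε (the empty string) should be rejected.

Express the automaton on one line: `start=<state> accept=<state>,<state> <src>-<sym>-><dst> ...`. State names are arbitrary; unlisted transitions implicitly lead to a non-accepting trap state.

Count `1`s, saturating at 4: states s0 through s3 mean 0 through 3 `1`s seen; s4 means more than 3. Each `1` increments (capped at s4); other symbols loop. Accept from {s3, s4}.
        0   1  
>  s0   s0  s1 
   s1   s1  s2 
   s2   s2  s3 
 * s3   s3  s4 
 * s4   s4  s4 
(> = start, * = accepting)

start=s0 accept=s3,s4 s0-0->s0 s0-1->s1 s1-0->s1 s1-1->s2 s2-0->s2 s2-1->s3 s3-0->s3 s3-1->s4 s4-0->s4 s4-1->s4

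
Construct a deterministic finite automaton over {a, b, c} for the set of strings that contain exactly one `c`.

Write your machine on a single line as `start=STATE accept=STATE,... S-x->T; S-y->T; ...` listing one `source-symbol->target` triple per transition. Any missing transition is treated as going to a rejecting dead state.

start=q0; accept=q1; q0-a->q0; q0-b->q0; q0-c->q1; q1-a->q1; q1-b->q1; q1-c->q2; q2-a->q2; q2-b->q2; q2-c->q2

Only the number of `c`s matters, and only up to 2. Make a chain q0 → q1 → q2 advanced by each `c` (with q2 absorbing); every other symbol self-loops. The accepting set is {q1}.
With 3 states:
        a   b   c  
>  q0   q0  q0  q1 
 * q1   q1  q1  q2 
   q2   q2  q2  q2 
(> = start, * = accepting)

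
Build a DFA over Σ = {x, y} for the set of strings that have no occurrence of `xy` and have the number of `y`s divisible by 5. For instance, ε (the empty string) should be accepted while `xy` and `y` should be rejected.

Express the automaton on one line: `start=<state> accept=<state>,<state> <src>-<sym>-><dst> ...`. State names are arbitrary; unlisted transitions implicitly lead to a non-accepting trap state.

start=q0 accept=q0,q1 q0-x->q1 q0-y->q2 q1-x->q1 q1-y->q3 q2-x->q3 q2-y->q4 q3-x->q3 q3-y->q3 q4-x->q3 q4-y->q5 q5-x->q3 q5-y->q6 q6-x->q3 q6-y->q0

Run two small machines in parallel and take their product. The first has 3 states tracking partial matches of the forbidden pattern `xy`; the second has 5 states tracking the count of `y`s modulo 5. A product state is a pair (one from each), accepting exactly when both do. Minimizing collapses redundant product states.
7 states suffice.
        x   y  
>* q0   q1  q2 
 * q1   q1  q3 
   q2   q3  q4 
   q3   q3  q3 
   q4   q3  q5 
   q5   q3  q6 
   q6   q3  q0 
(> = start, * = accepting)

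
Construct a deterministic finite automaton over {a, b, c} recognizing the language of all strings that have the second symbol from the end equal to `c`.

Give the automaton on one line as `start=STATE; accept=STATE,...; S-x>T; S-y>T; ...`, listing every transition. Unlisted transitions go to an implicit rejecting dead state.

A DFA must remember the last 2 symbols (since which symbol is second-to-last isn't known until the input ends). Use one state per possible window of the last ≤2 symbols; accept from those whose window starts with `c`.
A 13-state machine:
          a    b    c  
>  q0     q1   q2   q3 
   q1     q4   q5   q6 
   q2     q7   q8   q9 
   q3    q10  q11  q12 
   q4     q4   q5   q6 
   q5     q7   q8   q9 
   q6    q10  q11  q12 
   q7     q4   q5   q6 
   q8     q7   q8   q9 
   q9    q10  q11  q12 
 * q10    q4   q5   q6 
 * q11    q7   q8   q9 
 * q12   q10  q11  q12 
(> = start, * = accepting)

start=q0; accept=q10,q11,q12; q0-a>q1; q0-b>q2; q0-c>q3; q1-a>q4; q1-b>q5; q1-c>q6; q2-a>q7; q2-b>q8; q2-c>q9; q3-a>q10; q3-b>q11; q3-c>q12; q4-a>q4; q4-b>q5; q4-c>q6; q5-a>q7; q5-b>q8; q5-c>q9; q6-a>q10; q6-b>q11; q6-c>q12; q7-a>q4; q7-b>q5; q7-c>q6; q8-a>q7; q8-b>q8; q8-c>q9; q9-a>q10; q9-b>q11; q9-c>q12; q10-a>q4; q10-b>q5; q10-c>q6; q11-a>q7; q11-b>q8; q11-c>q9; q12-a>q10; q12-b>q11; q12-c>q12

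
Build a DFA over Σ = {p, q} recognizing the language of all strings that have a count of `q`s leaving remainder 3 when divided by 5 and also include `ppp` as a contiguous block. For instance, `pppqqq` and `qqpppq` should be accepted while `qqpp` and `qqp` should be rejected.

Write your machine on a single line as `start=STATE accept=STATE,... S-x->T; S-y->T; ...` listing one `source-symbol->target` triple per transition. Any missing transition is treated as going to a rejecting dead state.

start=S0; accept=S17; S0-p->S1; S0-q->S2; S1-p->S3; S1-q->S2; S2-p->S4; S2-q->S5; S3-p->S6; S3-q->S2; S4-p->S7; S4-q->S5; S5-p->S8; S5-q->S9; S6-p->S6; S6-q->S10; S7-p->S10; S7-q->S5; S8-p->S11; S8-q->S9; S9-p->S12; S9-q->S13; S10-p->S10; S10-q->S14; S11-p->S14; S11-q->S9; S12-p->S15; S12-q->S13; S13-p->S16; S13-q->S0; S14-p->S14; S14-q->S17; S15-p->S17; S15-q->S13; S16-p->S18; S16-q->S0; S17-p->S17; S17-q->S19; S18-p->S19; S18-q->S0; S19-p->S19; S19-q->S6

Handle the two conditions separately and then intersect. The first has 5 states tracking the count of `q`s modulo 5; the second has 4 states tracking whether and how much of `ppp` has been seen. A product state is a pair (one from each), accepting exactly when both do.
A 20-state machine:
          p    q  
>  S0     S1   S2 
   S1     S3   S2 
   S2     S4   S5 
   S3     S6   S2 
   S4     S7   S5 
   S5     S8   S9 
   S6     S6  S10 
   S7    S10   S5 
   S8    S11   S9 
   S9    S12  S13 
   S10   S10  S14 
   S11   S14   S9 
   S12   S15  S13 
   S13   S16   S0 
   S14   S14  S17 
   S15   S17  S13 
   S16   S18   S0 
 * S17   S17  S19 
   S18   S19   S0 
   S19   S19   S6 
(> = start, * = accepting)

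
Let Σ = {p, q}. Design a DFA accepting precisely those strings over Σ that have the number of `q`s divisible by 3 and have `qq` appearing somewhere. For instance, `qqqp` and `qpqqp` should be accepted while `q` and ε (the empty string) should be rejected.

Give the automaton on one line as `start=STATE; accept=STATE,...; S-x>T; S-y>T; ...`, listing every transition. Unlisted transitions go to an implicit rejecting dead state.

start=A; accept=F; A-p>A; A-q>B; B-p>C; B-q>D; C-p>C; C-q>E; D-p>D; D-q>F; E-p>G; E-q>F; F-p>F; F-q>H; G-p>G; G-q>I; H-p>H; H-q>D; I-p>A; I-q>H

Build one automaton per condition and run them in lockstep. The first has 3 states tracking the count of `q`s modulo 3; the second has 3 states tracking whether and how much of `qq` has been seen. A product state is a pair (one from each), accepting exactly when both do.
       p  q 
>  A   A  B 
   B   C  D 
   C   C  E 
   D   D  F 
   E   G  F 
 * F   F  H 
   G   G  I 
   H   H  D 
   I   A  H 
(> = start, * = accepting)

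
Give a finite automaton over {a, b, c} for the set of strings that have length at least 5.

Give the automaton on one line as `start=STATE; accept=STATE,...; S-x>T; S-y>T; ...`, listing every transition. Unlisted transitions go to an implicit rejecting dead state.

start=q0; accept=q5,q6; q0-a>q1; q0-b>q1; q0-c>q1; q1-a>q2; q1-b>q2; q1-c>q2; q2-a>q3; q2-b>q3; q2-c>q3; q3-a>q4; q3-b>q4; q3-c>q4; q4-a>q5; q4-b>q5; q4-c>q5; q5-a>q6; q5-b>q6; q5-c>q6; q6-a>q6; q6-b>q6; q6-c>q6

We only need to distinguish lengths 0, 1, …, 5, and '>5'. Chain q0 → q1 → q2 → q3 → q4 → q5 → q6 on every symbol, with q6 looping. Accepting states: {q5, q6}.
        a   b   c  
>  q0   q1  q1  q1 
   q1   q2  q2  q2 
   q2   q3  q3  q3 
   q3   q4  q4  q4 
   q4   q5  q5  q5 
 * q5   q6  q6  q6 
 * q6   q6  q6  q6 
(> = start, * = accepting)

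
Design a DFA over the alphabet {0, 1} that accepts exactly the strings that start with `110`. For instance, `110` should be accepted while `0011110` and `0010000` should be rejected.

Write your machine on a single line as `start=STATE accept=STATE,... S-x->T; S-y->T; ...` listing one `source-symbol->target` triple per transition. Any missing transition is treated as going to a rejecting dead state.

start=A; accept=D; A-0->E; A-1->B; B-0->E; B-1->C; C-0->D; C-1->E; D-0->D; D-1->D; E-0->E; E-1->E

Walk along `110` while the input agrees: from A take `1` to B, and so on. Any deviation drops to the rejecting sink E. Once D is reached the prefix is confirmed and every continuation is accepted.
5 states suffice.
       0  1 
>  A   E  B 
   B   E  C 
   C   D  E 
 * D   D  D 
   E   E  E 
(> = start, * = accepting)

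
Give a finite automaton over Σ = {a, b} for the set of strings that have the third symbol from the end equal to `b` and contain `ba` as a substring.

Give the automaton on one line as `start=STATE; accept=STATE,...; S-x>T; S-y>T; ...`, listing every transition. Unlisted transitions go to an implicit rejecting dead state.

start=S0; accept=S4,S5,S6,S10; S0-a>S0; S0-b>S1; S1-a>S2; S1-b>S3; S2-a>S4; S2-b>S5; S3-a>S6; S3-b>S3; S4-a>S7; S4-b>S8; S5-a>S2; S5-b>S9; S6-a>S4; S6-b>S5; S7-a>S7; S7-b>S8; S8-a>S2; S8-b>S9; S9-a>S6; S9-b>S10; S10-a>S6; S10-b>S10

Build one automaton per condition and run them in lockstep. The first has 15 states tracking the last 3 symbols read; the second has 3 states tracking whether and how much of `ba` has been seen. A product state is a pair (one from each), accepting exactly when both do. Equivalent product states are then merged.
11 states suffice.
          a    b  
>  S0     S0   S1 
   S1     S2   S3 
   S2     S4   S5 
   S3     S6   S3 
 * S4     S7   S8 
 * S5     S2   S9 
 * S6     S4   S5 
   S7     S7   S8 
   S8     S2   S9 
   S9     S6  S10 
 * S10    S6  S10 
(> = start, * = accepting)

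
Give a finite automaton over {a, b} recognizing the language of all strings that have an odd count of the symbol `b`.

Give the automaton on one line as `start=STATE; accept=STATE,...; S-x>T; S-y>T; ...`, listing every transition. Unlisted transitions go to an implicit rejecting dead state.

The only thing that matters is how many `b`s have appeared, reduced mod 2. Use one state per residue: q0 for 0, …, q1 for 1. Reading `b` moves to the next residue; anything else stays put. q1 is accepting.
        a   b  
>  q0   q0  q1 
 * q1   q1  q0 
(> = start, * = accepting)

start=q0; accept=q1; q0-a>q0; q0-b>q1; q1-a>q1; q1-b>q0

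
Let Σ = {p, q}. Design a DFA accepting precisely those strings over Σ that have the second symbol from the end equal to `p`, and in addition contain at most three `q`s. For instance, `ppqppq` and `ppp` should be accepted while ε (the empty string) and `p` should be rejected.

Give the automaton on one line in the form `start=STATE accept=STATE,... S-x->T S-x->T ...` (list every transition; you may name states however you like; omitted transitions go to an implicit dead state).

start=s0 accept=s3,s4,s7,s8,s11,s12,s15 s0-p->s1 s0-q->s2 s1-p->s3 s1-q->s4 s2-p->s5 s2-q->s6 s3-p->s3 s3-q->s4 s4-p->s5 s4-q->s6 s5-p->s7 s5-q->s8 s6-p->s9 s6-q->s10 s7-p->s7 s7-q->s8 s8-p->s9 s8-q->s10 s9-p->s11 s9-q->s12 s10-p->s13 s10-q->s14 s11-p->s11 s11-q->s12 s12-p->s13 s12-q->s14 s13-p->s15 s13-q->s16 s14-p->s17 s14-q->s14 s15-p->s15 s15-q->s16 s16-p->s17 s16-q->s14 s17-p->s18 s17-q->s16 s18-p->s18 s18-q->s16

Handle the two conditions separately and then intersect. One (7 states) tracks the last 2 symbols read; the other (5 states) tracks the count of `q`s, saturating at 4. Each combined state is a pair, one component from each; accept when both components accept.
With 19 states:
          p    q  
>  s0     s1   s2 
   s1     s3   s4 
   s2     s5   s6 
 * s3     s3   s4 
 * s4     s5   s6 
   s5     s7   s8 
   s6     s9  s10 
 * s7     s7   s8 
 * s8     s9  s10 
   s9    s11  s12 
   s10   s13  s14 
 * s11   s11  s12 
 * s12   s13  s14 
   s13   s15  s16 
   s14   s17  s14 
 * s15   s15  s16 
   s16   s17  s14 
   s17   s18  s16 
   s18   s18  s16 
(> = start, * = accepting)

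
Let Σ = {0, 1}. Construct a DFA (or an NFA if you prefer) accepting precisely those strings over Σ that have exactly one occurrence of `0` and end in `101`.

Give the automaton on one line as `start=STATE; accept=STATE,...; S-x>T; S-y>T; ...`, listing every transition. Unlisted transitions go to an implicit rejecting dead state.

Handle the two conditions separately and then intersect. One (3 states) tracks the count of `0`s, saturating at 2; the other (4 states) tracks how much of the suffix `101` has currently been matched. Each combined state is a pair, one component from each; accept when both components accept.
A 10-state machine:
        0   1  
>  s0   s1  s2 
   s1   s3  s4 
   s2   s5  s2 
   s3   s3  s6 
   s4   s7  s4 
   s5   s3  s8 
   s6   s7  s6 
   s7   s3  s9 
 * s8   s7  s4 
   s9   s7  s6 
(> = start, * = accepting)

start=s0; accept=s8; s0-0>s1; s0-1>s2; s1-0>s3; s1-1>s4; s2-0>s5; s2-1>s2; s3-0>s3; s3-1>s6; s4-0>s7; s4-1>s4; s5-0>s3; s5-1>s8; s6-0>s7; s6-1>s6; s7-0>s3; s7-1>s9; s8-0>s7; s8-1>s4; s9-0>s7; s9-1>s6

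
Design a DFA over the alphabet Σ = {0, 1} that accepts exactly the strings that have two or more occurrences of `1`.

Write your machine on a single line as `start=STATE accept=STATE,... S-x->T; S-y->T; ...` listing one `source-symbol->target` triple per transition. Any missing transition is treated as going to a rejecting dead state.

start=q0; accept=q2,q3; q0-0->q0; q0-1->q1; q1-0->q1; q1-1->q2; q2-0->q2; q2-1->q3; q3-0->q3; q3-1->q3

Only the number of `1`s matters, and only up to 3. Make a chain q0 → q1 → q2 → q3 advanced by each `1` (with q3 absorbing); every other symbol self-loops. The accepting set is {q2, q3}.
With 4 states:
        0   1  
>  q0   q0  q1 
   q1   q1  q2 
 * q2   q2  q3 
 * q3   q3  q3 
(> = start, * = accepting)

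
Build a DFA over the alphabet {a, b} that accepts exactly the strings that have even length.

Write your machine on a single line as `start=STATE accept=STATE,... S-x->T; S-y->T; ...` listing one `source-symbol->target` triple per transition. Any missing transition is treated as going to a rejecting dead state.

start=s0; accept=s0; s0-a->s1; s0-b->s1; s1-a->s0; s1-b->s0

Count input length modulo 2: every symbol advances one step around the cycle s0 → s1 → s0. Accept at s0.
A 2-state machine:
        a   b  
>* s0   s1  s1 
   s1   s0  s0 
(> = start, * = accepting)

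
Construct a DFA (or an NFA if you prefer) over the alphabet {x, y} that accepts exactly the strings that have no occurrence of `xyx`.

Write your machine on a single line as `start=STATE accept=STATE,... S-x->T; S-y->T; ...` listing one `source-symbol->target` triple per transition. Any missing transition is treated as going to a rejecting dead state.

This is the complement of 'contains `xyx`'. Use the same substring-matching states — s0 through s3 holding how much of `xyx` has just been matched — but flip the accepting set: everything except the trap s3 accepts.
4 states suffice.
        x   y  
>* s0   s1  s0 
 * s1   s1  s2 
 * s2   s3  s0 
   s3   s3  s3 
(> = start, * = accepting)

start=s0; accept=s0,s1,s2; s0-x->s1; s0-y->s0; s1-x->s1; s1-y->s2; s2-x->s3; s2-y->s0; s3-x->s3; s3-y->s3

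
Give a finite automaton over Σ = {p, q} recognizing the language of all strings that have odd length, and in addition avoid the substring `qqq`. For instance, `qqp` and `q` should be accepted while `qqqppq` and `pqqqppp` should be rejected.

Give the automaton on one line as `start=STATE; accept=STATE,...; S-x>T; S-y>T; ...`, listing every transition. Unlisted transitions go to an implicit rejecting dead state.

Handle the two conditions separately and then intersect. One (2 states) tracks the input length modulo 2; the other (4 states) tracks partial matches of the forbidden pattern `qqq`. Each combined state is a pair, one component from each; accept when both components accept. Minimizing collapses redundant product states.
        p   q  
>  S0   S1  S2 
 * S1   S0  S3 
 * S2   S0  S4 
   S3   S1  S5 
   S4   S1  S6 
 * S5   S0  S6 
   S6   S6  S6 
(> = start, * = accepting)

start=S0; accept=S1,S2,S5; S0-p>S1; S0-q>S2; S1-p>S0; S1-q>S3; S2-p>S0; S2-q>S4; S3-p>S1; S3-q>S5; S4-p>S1; S4-q>S6; S5-p>S0; S5-q>S6; S6-p>S6; S6-q>S6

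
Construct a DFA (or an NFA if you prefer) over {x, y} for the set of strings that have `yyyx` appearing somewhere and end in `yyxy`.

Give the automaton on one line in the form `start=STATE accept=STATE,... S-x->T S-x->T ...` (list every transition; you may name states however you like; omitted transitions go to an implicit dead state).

start=S0 accept=S6 S0-x->S0 S0-y->S1 S1-x->S0 S1-y->S2 S2-x->S0 S2-y->S3 S3-x->S4 S3-y->S3 S4-x->S5 S4-y->S6 S5-x->S5 S5-y->S7 S6-x->S5 S6-y->S3 S7-x->S5 S7-y->S3

Build one automaton per condition and run them in lockstep. The first has 5 states tracking whether and how much of `yyyx` has been seen; the second has 5 states tracking how much of the suffix `yyxy` has currently been matched. A product state is a pair (one from each), accepting exactly when both do. After merging equivalent states the machine shrinks.
        x   y  
>  S0   S0  S1 
   S1   S0  S2 
   S2   S0  S3 
   S3   S4  S3 
   S4   S5  S6 
   S5   S5  S7 
 * S6   S5  S3 
   S7   S5  S3 
(> = start, * = accepting)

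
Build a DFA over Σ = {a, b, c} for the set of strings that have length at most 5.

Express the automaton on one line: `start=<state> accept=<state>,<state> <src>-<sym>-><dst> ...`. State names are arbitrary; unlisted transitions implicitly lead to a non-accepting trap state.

We only need to distinguish lengths 0, 1, …, 5, and '>5'. Chain s0 → s1 → s2 → s3 → s4 → s5 → s6 on every symbol, with s6 looping. Accepting states: {s0, s1, s2, s3, s4, s5}.
With 7 states:
        a   b   c  
>* s0   s1  s1  s1 
 * s1   s2  s2  s2 
 * s2   s3  s3  s3 
 * s3   s4  s4  s4 
 * s4   s5  s5  s5 
 * s5   s6  s6  s6 
   s6   s6  s6  s6 
(> = start, * = accepting)

start=s0 accept=s0,s1,s2,s3,s4,s5 s0-a->s1 s0-b->s1 s0-c->s1 s1-a->s2 s1-b->s2 s1-c->s2 s2-a->s3 s2-b->s3 s2-c->s3 s3-a->s4 s3-b->s4 s3-c->s4 s4-a->s5 s4-b->s5 s4-c->s5 s5-a->s6 s5-b->s6 s5-c->s6 s6-a->s6 s6-b->s6 s6-c->s6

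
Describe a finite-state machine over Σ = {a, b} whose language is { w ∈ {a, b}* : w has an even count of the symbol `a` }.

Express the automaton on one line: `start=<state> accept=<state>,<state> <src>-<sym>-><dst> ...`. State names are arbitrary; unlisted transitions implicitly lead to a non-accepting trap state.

Keep the running count of `a`s modulo 2: each `a` advances along the cycle q0 → q1 → q0 while other symbols loop. Accept at q0.
A 2-state machine:
        a   b  
>* q0   q1  q0 
   q1   q0  q1 
(> = start, * = accepting)

start=q0 accept=q0 q0-a->q1 q0-b->q0 q1-a->q0 q1-b->q1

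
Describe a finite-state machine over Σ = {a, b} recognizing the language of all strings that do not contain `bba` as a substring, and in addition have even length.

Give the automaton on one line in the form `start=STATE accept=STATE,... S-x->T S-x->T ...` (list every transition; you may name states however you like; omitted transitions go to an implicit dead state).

start=S0 accept=S0,S3,S4 S0-a->S1 S0-b->S2 S1-a->S0 S1-b->S3 S2-a->S0 S2-b->S4 S3-a->S1 S3-b->S5 S4-a->S6 S4-b->S5 S5-a->S6 S5-b->S4 S6-a->S6 S6-b->S6

Run two small machines in parallel and take their product. One (4 states) tracks partial matches of the forbidden pattern `bba`; the other (2 states) tracks the input length modulo 2. Each combined state is a pair, one component from each; accept when both components accept. After merging equivalent states the machine shrinks.
A 7-state machine:
        a   b  
>* S0   S1  S2 
   S1   S0  S3 
   S2   S0  S4 
 * S3   S1  S5 
 * S4   S6  S5 
   S5   S6  S4 
   S6   S6  S6 
(> = start, * = accepting)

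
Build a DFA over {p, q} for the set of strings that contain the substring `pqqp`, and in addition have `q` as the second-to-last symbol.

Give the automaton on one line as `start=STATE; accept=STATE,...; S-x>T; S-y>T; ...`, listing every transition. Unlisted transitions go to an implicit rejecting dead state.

start=s0; accept=s4,s7; s0-p>s1; s0-q>s0; s1-p>s1; s1-q>s2; s2-p>s1; s2-q>s3; s3-p>s4; s3-q>s0; s4-p>s5; s4-q>s6; s5-p>s5; s5-q>s6; s6-p>s4; s6-q>s7; s7-p>s4; s7-q>s7

Build one automaton per condition and run them in lockstep. The first has 5 states tracking whether and how much of `pqqp` has been seen; the second has 7 states tracking the last 2 symbols read. A product state is a pair (one from each), accepting exactly when both do. Equivalent product states are then merged.
        p   q  
>  s0   s1  s0 
   s1   s1  s2 
   s2   s1  s3 
   s3   s4  s0 
 * s4   s5  s6 
   s5   s5  s6 
   s6   s4  s7 
 * s7   s4  s7 
(> = start, * = accepting)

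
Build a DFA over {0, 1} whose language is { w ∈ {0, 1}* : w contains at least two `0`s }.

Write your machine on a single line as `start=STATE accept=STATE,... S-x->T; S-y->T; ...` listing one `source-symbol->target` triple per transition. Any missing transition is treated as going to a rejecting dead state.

start=A; accept=C,D; A-0->B; A-1->A; B-0->C; B-1->B; C-0->D; C-1->C; D-0->D; D-1->D

Only the number of `0`s matters, and only up to 3. Make a chain A → B → C → D advanced by each `0` (with D absorbing); every other symbol self-loops. The accepting set is {C, D}.
A 4-state machine:
       0  1 
>  A   B  A 
   B   C  B 
 * C   D  C 
 * D   D  D 
(> = start, * = accepting)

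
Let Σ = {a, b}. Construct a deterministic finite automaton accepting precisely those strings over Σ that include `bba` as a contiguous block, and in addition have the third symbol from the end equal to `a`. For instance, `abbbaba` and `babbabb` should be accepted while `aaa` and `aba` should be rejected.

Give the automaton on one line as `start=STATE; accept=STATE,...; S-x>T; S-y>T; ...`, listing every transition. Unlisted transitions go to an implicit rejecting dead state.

Run two small machines in parallel and take their product. The first has 4 states tracking whether and how much of `bba` has been seen; the second has 15 states tracking the last 3 symbols read. A product state is a pair (one from each), accepting exactly when both do.
With 22 states:
          a    b  
>  q0     q1   q2 
   q1     q3   q4 
   q2     q5   q6 
   q3     q7   q8 
   q4     q9  q10 
   q5    q11  q12 
   q6    q13  q14 
   q7     q7   q8 
   q8     q9  q10 
   q9    q11  q12 
   q10   q13  q14 
   q11    q7   q8 
   q12    q9  q10 
   q13   q15  q16 
   q14   q13  q14 
   q15   q17  q18 
   q16   q19  q20 
 * q17   q17  q18 
 * q18   q19  q20 
 * q19   q15  q16 
 * q20   q13  q21 
   q21   q13  q21 
(> = start, * = accepting)

start=q0; accept=q17,q18,q19,q20; q0-a>q1; q0-b>q2; q1-a>q3; q1-b>q4; q2-a>q5; q2-b>q6; q3-a>q7; q3-b>q8; q4-a>q9; q4-b>q10; q5-a>q11; q5-b>q12; q6-a>q13; q6-b>q14; q7-a>q7; q7-b>q8; q8-a>q9; q8-b>q10; q9-a>q11; q9-b>q12; q10-a>q13; q10-b>q14; q11-a>q7; q11-b>q8; q12-a>q9; q12-b>q10; q13-a>q15; q13-b>q16; q14-a>q13; q14-b>q14; q15-a>q17; q15-b>q18; q16-a>q19; q16-b>q20; q17-a>q17; q17-b>q18; q18-a>q19; q18-b>q20; q19-a>q15; q19-b>q16; q20-a>q13; q20-b>q21; q21-a>q13; q21-b>q21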